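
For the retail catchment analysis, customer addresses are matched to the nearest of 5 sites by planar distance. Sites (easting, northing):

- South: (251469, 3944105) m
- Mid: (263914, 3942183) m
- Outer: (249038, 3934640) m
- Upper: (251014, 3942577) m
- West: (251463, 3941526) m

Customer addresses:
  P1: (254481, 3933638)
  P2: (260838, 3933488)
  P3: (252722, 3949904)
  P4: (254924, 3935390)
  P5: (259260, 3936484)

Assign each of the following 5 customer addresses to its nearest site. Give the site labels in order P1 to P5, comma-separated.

P1 → Outer (d²=30630253.00)
P2 → Mid (d²=85064801.00)
P3 → South (d²=35198410.00)
P4 → Outer (d²=35207496.00)
P5 → Mid (d²=54138317.00)

Outer, Mid, South, Outer, Mid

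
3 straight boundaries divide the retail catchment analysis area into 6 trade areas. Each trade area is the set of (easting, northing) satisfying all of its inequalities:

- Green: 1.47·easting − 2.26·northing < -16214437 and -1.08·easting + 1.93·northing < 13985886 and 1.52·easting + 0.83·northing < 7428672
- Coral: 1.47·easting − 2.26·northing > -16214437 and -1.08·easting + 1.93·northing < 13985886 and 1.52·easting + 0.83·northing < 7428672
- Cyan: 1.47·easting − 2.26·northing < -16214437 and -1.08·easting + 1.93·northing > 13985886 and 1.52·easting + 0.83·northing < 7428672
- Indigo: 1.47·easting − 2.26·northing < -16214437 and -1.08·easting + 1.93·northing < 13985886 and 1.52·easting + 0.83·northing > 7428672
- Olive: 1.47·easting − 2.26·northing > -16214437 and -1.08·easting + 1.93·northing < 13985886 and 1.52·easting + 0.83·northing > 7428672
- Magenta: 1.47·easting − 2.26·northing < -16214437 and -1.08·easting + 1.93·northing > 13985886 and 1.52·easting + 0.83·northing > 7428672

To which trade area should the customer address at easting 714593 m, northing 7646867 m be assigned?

Magenta

1.47·714593 − 2.26·7646867 = -16231467.710, which is < -16214437
-1.08·714593 + 1.93·7646867 = 13986692.870, which is > 13985886
1.52·714593 + 0.83·7646867 = 7433080.970, which is > 7428672
This sign pattern matches Magenta.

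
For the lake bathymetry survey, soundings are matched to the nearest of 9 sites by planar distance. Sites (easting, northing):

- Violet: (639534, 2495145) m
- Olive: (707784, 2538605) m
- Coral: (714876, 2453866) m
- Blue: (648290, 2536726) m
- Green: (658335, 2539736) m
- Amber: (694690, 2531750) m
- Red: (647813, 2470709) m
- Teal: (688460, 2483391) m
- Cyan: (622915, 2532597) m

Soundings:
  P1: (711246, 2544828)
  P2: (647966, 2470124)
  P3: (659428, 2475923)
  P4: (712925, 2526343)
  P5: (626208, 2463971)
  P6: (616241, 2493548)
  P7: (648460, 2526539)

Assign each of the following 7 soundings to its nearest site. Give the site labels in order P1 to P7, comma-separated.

Olive, Red, Red, Olive, Red, Violet, Blue

P1 → Olive (d²=50711173.00)
P2 → Red (d²=365634.00)
P3 → Red (d²=162094021.00)
P4 → Olive (d²=176786525.00)
P5 → Red (d²=512176669.00)
P6 → Violet (d²=545114258.00)
P7 → Blue (d²=103803869.00)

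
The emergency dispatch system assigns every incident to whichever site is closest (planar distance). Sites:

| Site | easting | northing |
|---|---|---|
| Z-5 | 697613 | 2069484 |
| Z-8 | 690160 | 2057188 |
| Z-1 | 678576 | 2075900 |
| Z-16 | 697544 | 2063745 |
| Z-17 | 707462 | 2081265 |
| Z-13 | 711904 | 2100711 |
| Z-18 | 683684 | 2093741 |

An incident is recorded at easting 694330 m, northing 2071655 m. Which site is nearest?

Squared distances to each site:
Z-5: 15491330.000; Z-8: 226682989.000; Z-1: 266208541.000; Z-16: 72897896.000; Z-17: 264801524.000; Z-13: 1153096612.000; Z-18: 601128712.000.
Minimum at Z-5.

Z-5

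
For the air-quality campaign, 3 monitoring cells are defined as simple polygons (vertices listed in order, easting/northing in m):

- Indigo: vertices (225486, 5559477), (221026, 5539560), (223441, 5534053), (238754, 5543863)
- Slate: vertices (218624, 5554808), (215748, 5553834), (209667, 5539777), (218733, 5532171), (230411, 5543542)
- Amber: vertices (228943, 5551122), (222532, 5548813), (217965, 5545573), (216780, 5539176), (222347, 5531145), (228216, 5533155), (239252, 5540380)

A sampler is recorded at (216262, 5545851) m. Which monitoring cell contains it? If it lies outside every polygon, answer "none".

Slate

Cast a ray rightward from (216262, 5545851). For each polygon, the edges (by vertex number in listed order) whose endpoints lie on opposite sides of northing = 5545851, where each meets that height, and whether that is right or left of the point:
Indigo: 1–2 at easting≈222434.7 (right), 4–1 at easting≈237064.7 (right) → 2 crossings.
Slate: 2–3 at easting≈212294.6 (left), 5–1 at easting≈227995.2 (right) → 1 crossing.
Amber: 2–3 at easting≈218356.9 (right), 7–1 at easting≈234001.5 (right) → 2 crossings.
Only Slate has an odd count, so the point is inside Slate.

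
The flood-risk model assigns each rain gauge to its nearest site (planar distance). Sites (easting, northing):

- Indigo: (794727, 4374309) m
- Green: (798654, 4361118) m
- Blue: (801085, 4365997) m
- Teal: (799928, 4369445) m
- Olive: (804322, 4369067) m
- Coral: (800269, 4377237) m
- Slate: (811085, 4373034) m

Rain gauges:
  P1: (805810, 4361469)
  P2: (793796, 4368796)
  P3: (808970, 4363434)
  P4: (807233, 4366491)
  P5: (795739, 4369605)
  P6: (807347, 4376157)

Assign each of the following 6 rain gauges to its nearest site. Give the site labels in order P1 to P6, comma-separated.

Blue, Indigo, Olive, Olive, Teal, Slate

P1 → Blue (d²=42828409.00)
P2 → Indigo (d²=31259930.00)
P3 → Olive (d²=53334593.00)
P4 → Olive (d²=15109697.00)
P5 → Teal (d²=17573321.00)
P6 → Slate (d²=23725773.00)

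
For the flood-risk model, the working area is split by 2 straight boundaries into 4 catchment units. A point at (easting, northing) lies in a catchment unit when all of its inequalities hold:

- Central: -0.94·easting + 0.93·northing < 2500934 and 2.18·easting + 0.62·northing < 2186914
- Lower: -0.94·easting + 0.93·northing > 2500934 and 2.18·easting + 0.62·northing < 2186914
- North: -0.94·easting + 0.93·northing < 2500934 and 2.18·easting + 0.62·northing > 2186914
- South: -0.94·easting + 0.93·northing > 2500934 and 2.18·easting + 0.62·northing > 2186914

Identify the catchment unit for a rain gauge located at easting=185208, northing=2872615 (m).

-0.94·185208 + 0.93·2872615 = 2497436.430, which is < 2500934
2.18·185208 + 0.62·2872615 = 2184774.740, which is < 2186914
This sign pattern matches Central.

Central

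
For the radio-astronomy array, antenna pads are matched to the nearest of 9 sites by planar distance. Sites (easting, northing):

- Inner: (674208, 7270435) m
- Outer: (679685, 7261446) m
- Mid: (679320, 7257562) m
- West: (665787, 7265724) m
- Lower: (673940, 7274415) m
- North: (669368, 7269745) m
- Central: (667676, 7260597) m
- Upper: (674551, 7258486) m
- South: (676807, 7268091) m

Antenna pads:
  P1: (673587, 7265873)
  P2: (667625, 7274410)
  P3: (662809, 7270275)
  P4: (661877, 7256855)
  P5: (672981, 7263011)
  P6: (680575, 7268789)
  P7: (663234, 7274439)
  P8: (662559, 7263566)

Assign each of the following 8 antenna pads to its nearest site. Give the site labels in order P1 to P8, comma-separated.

South, North, West, Central, Upper, South, North, West

P1 → South (d²=15287924.00)
P2 → North (d²=24800274.00)
P3 → West (d²=29580085.00)
P4 → Central (d²=47630965.00)
P5 → Upper (d²=22940525.00)
P6 → South (d²=14685028.00)
P7 → North (d²=59659592.00)
P8 → West (d²=15076948.00)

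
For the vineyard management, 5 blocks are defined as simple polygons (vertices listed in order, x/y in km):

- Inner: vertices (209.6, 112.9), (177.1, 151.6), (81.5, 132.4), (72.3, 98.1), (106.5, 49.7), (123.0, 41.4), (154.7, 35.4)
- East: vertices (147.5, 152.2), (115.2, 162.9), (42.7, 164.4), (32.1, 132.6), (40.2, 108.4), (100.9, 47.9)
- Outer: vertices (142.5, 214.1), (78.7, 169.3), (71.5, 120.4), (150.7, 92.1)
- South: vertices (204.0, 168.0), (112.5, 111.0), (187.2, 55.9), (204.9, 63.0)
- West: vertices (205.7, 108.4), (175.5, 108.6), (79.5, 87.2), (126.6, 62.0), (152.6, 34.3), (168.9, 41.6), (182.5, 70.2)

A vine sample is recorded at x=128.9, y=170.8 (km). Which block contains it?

Outer

Cast a ray rightward from (128.9, 170.8). For each polygon, the edges (by vertex number in listed order) whose endpoints lie on opposite sides of y = 170.8, where each meets that height, and whether that is right or left of the point:
Inner: no edge straddles that height → 0 crossings.
East: no edge straddles that height → 0 crossings.
Outer: 1–2 at x≈80.84 (left), 4–1 at x≈145.41 (right) → 1 crossing.
South: no edge straddles that height → 0 crossings.
West: no edge straddles that height → 0 crossings.
Only Outer has an odd count, so the point is inside Outer.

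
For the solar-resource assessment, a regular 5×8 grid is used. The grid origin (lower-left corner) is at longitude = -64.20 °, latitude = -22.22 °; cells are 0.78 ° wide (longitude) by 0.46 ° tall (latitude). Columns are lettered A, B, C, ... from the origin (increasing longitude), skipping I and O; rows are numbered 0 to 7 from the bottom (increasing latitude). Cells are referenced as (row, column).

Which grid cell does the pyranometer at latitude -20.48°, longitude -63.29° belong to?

(3, B)

Column index: ⌊(-63.29 − -64.20) / 0.78⌋ = ⌊1.167⌋ = 1 → column B
Row offset from origin: ⌊(-20.48 − -22.22) / 0.46⌋ = ⌊3.783⌋ = 3 → row 3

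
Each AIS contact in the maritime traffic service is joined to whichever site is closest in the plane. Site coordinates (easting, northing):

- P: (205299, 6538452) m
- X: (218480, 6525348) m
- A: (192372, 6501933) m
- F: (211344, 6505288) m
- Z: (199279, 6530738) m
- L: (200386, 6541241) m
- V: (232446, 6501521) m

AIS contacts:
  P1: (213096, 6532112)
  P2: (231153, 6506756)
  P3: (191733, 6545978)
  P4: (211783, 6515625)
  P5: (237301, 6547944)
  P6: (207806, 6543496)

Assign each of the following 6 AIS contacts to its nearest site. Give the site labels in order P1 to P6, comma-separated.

P1 → X (d²=74739152.00)
P2 → V (d²=29077074.00)
P3 → L (d²=97313578.00)
P4 → F (d²=107046290.00)
P5 → X (d²=864809257.00)
P6 → P (d²=31726985.00)

X, V, L, F, X, P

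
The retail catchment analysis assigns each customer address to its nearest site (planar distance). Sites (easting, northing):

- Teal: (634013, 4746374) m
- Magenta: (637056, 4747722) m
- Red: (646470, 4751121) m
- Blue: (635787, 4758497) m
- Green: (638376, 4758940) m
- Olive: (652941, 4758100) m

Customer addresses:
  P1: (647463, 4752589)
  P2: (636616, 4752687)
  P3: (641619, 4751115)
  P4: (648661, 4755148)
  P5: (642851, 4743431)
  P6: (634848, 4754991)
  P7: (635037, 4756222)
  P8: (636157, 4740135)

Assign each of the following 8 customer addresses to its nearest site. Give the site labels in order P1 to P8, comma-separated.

P1 → Red (d²=3141073.00)
P2 → Magenta (d²=24844825.00)
P3 → Red (d²=23532237.00)
P4 → Red (d²=21017210.00)
P5 → Magenta (d²=51994706.00)
P6 → Blue (d²=13173757.00)
P7 → Blue (d²=5738125.00)
P8 → Teal (d²=43521857.00)

Red, Magenta, Red, Red, Magenta, Blue, Blue, Teal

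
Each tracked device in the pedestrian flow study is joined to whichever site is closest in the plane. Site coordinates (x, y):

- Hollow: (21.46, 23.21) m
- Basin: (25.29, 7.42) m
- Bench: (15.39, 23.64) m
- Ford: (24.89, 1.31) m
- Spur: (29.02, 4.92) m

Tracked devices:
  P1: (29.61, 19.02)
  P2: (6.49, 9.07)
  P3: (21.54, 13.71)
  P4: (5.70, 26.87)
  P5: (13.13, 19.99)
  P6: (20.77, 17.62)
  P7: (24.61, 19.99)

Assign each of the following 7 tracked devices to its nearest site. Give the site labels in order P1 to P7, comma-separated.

P1 → Hollow (d²=83.98)
P2 → Bench (d²=291.49)
P3 → Basin (d²=53.63)
P4 → Bench (d²=104.33)
P5 → Bench (d²=18.43)
P6 → Hollow (d²=31.72)
P7 → Hollow (d²=20.29)

Hollow, Bench, Basin, Bench, Bench, Hollow, Hollow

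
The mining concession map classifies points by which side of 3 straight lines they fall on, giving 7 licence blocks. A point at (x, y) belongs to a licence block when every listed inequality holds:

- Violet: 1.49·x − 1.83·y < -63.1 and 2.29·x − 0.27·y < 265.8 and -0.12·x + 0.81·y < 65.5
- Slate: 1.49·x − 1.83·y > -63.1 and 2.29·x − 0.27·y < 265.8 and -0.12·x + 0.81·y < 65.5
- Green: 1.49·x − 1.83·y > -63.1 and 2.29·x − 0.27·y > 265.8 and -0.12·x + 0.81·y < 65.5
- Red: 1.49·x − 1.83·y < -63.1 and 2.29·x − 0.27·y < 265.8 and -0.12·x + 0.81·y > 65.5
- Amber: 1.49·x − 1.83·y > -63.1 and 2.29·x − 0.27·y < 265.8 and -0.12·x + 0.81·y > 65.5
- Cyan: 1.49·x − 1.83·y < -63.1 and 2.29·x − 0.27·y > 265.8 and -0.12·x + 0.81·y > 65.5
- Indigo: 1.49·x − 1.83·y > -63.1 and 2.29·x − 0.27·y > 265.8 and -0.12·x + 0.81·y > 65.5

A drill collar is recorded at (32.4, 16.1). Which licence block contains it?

Slate

1.49·32.4 − 1.83·16.1 = 18.813, which is > -63.1
2.29·32.4 − 0.27·16.1 = 69.849, which is < 265.8
-0.12·32.4 + 0.81·16.1 = 9.153, which is < 65.5
This sign pattern matches Slate.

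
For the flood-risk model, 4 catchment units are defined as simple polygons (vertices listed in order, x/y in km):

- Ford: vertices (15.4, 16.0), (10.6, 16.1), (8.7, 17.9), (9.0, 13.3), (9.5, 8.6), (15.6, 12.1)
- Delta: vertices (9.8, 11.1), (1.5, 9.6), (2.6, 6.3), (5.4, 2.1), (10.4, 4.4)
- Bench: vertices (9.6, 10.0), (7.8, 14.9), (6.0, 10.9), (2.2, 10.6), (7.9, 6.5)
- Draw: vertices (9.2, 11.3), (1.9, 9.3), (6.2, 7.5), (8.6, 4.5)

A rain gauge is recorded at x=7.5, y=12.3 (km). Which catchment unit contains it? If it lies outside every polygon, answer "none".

Cast a ray rightward from (7.5, 12.3). For each polygon, the edges (by vertex number in listed order) whose endpoints lie on opposite sides of y = 12.3, where each meets that height, and whether that is right or left of the point:
Ford: 4–5 at x≈9.11 (right), 6–1 at x≈15.59 (right) → 2 crossings.
Delta: no edge straddles that height → 0 crossings.
Bench: 1–2 at x≈8.76 (right), 2–3 at x≈6.63 (left) → 1 crossing.
Draw: no edge straddles that height → 0 crossings.
Only Bench has an odd count, so the point is inside Bench.

Bench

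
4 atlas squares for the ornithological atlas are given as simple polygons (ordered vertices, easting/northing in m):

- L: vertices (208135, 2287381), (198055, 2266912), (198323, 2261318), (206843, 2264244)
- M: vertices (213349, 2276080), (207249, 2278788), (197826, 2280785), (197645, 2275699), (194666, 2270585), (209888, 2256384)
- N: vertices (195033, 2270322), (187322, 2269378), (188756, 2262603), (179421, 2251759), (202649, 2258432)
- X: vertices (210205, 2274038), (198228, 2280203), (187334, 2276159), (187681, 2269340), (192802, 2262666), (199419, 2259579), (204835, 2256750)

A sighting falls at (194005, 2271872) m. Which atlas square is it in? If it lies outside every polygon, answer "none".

Cast a ray rightward from (194005, 2271872). For each polygon, the edges (by vertex number in listed order) whose endpoints lie on opposite sides of northing = 2271872, where each meets that height, and whether that is right or left of the point:
L: 1–2 at easting≈200497.6 (right), 4–1 at easting≈207269.0 (right) → 2 crossings.
M: 4–5 at easting≈195415.7 (right), 6–1 at easting≈212609.6 (right) → 2 crossings.
N: no edge straddles that height → 0 crossings.
X: 3–4 at easting≈187552.2 (left), 7–1 at easting≈209532.2 (right) → 1 crossing.
Only X has an odd count, so the point is inside X.

X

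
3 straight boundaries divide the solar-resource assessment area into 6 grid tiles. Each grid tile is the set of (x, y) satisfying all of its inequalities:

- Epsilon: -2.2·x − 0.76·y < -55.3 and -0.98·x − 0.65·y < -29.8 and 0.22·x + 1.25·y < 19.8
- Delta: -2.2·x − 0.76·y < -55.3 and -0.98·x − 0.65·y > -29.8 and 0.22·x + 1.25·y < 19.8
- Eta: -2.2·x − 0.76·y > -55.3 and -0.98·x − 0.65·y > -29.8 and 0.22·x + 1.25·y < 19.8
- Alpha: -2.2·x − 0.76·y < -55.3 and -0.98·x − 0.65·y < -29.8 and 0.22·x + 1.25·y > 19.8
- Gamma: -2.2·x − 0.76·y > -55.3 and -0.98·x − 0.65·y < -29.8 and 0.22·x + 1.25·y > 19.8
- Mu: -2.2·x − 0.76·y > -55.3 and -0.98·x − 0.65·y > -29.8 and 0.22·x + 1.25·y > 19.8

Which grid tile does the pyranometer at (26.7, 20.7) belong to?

Alpha

-2.2·26.7 − 0.76·20.7 = -74.472, which is < -55.3
-0.98·26.7 − 0.65·20.7 = -39.621, which is < -29.8
0.22·26.7 + 1.25·20.7 = 31.749, which is > 19.8
This sign pattern matches Alpha.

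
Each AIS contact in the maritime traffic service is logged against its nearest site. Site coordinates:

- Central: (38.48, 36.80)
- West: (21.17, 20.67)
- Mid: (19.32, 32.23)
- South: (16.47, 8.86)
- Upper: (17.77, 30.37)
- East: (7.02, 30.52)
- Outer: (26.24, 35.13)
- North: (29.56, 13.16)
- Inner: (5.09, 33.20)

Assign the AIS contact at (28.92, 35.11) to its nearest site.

Outer

Squared distances to each site:
Central: 94.250; West: 268.576; Mid: 100.454; South: 844.065; Upper: 146.790; East: 500.678; Outer: 7.183; North: 482.212; Inner: 571.517.
Minimum at Outer.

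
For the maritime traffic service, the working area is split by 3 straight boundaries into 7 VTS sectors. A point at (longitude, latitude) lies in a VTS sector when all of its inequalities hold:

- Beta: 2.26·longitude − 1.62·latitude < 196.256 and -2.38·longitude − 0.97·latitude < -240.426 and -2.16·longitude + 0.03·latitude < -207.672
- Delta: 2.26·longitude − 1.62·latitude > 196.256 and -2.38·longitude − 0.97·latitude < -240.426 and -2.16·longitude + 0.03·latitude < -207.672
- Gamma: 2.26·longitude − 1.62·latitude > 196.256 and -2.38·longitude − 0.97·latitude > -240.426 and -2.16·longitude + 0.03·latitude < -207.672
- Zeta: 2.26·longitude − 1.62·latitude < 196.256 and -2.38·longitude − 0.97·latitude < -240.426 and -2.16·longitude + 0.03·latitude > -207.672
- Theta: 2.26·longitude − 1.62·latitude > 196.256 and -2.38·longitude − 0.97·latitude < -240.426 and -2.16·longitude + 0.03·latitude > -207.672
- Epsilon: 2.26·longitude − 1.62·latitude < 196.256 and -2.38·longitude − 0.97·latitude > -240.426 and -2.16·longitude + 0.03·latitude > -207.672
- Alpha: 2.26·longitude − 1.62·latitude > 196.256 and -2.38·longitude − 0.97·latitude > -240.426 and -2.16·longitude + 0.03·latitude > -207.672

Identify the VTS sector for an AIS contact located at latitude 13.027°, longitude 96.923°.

Delta

2.26·96.923 − 1.62·13.027 = 197.942, which is > 196.256
-2.38·96.923 − 0.97·13.027 = -243.313, which is < -240.426
-2.16·96.923 + 0.03·13.027 = -208.963, which is < -207.672
This sign pattern matches Delta.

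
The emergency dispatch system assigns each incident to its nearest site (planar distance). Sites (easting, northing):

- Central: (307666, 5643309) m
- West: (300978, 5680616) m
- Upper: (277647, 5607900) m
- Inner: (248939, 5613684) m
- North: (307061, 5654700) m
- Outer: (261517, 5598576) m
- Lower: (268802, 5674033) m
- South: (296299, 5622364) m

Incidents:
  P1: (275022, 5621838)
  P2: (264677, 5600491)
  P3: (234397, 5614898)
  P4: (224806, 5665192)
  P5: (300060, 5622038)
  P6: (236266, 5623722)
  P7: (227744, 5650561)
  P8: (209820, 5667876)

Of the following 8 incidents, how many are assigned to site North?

P1 → Upper
P2 → Outer
P3 → Inner
P4 → Lower
P5 → South
P6 → Inner
P7 → Inner
P8 → Lower
0 of the 8 go to North.

0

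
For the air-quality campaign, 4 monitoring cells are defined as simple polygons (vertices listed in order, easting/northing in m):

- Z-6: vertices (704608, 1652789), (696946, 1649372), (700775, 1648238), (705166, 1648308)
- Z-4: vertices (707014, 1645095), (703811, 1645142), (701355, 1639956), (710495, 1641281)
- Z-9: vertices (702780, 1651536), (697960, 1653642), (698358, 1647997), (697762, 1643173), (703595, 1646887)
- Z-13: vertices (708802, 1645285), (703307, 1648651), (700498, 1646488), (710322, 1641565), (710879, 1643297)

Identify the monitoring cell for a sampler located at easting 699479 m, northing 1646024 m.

Z-9

Cast a ray rightward from (699479, 1646024). For each polygon, the edges (by vertex number in listed order) whose endpoints lie on opposite sides of northing = 1646024, where each meets that height, and whether that is right or left of the point:
Z-6: no edge straddles that height → 0 crossings.
Z-4: no edge straddles that height → 0 crossings.
Z-9: 3–4 at easting≈698114.2 (left), 4–5 at easting≈702239.6 (right) → 1 crossing.
Z-13: 1–2 at easting≈707595.6 (right), 3–4 at easting≈701423.9 (right) → 2 crossings.
Only Z-9 has an odd count, so the point is inside Z-9.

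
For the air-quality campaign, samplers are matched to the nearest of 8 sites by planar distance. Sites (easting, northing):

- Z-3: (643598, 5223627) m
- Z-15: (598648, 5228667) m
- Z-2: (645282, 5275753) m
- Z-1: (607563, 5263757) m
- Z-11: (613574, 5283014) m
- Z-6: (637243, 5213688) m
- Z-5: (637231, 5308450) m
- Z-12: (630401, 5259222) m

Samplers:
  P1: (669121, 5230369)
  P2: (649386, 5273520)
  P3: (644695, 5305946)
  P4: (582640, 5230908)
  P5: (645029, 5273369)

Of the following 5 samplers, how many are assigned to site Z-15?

1

P1 → Z-3
P2 → Z-2
P3 → Z-5
P4 → Z-15
P5 → Z-2
1 of the 5 goes to Z-15.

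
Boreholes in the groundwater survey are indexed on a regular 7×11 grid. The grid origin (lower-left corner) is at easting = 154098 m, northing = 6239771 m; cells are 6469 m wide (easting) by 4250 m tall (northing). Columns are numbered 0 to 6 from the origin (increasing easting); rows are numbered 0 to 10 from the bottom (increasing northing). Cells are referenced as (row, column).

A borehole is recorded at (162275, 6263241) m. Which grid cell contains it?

Column index: ⌊(162275 − 154098) / 6469⌋ = ⌊1.264⌋ = 1
Row offset from origin: ⌊(6263241 − 6239771) / 4250⌋ = ⌊5.522⌋ = 5 → row 5

(5, 1)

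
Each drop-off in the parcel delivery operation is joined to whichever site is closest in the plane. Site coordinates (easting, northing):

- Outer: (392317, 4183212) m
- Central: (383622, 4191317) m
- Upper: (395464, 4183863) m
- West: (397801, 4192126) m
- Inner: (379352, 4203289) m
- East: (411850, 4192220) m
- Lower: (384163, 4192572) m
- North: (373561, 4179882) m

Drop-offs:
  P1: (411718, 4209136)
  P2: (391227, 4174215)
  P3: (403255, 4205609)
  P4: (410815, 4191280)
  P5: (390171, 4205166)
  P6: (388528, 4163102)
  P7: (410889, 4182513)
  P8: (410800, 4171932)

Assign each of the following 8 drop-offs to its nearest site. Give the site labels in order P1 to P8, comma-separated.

East, Outer, West, East, Inner, Outer, East, Upper

P1 → East (d²=286168480.00)
P2 → Outer (d²=82134109.00)
P3 → West (d²=211537405.00)
P4 → East (d²=1954825.00)
P5 → Inner (d²=120573890.00)
P6 → Outer (d²=418768621.00)
P7 → East (d²=95149370.00)
P8 → Upper (d²=377541657.00)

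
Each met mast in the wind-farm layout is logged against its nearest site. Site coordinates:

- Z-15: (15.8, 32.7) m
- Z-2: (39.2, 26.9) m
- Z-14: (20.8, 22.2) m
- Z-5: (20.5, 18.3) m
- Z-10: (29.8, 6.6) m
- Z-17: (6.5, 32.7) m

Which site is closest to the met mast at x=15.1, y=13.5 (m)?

Squared distances to each site:
Z-15: 369.130; Z-2: 760.370; Z-14: 108.180; Z-5: 52.200; Z-10: 263.700; Z-17: 442.600.
Minimum at Z-5.

Z-5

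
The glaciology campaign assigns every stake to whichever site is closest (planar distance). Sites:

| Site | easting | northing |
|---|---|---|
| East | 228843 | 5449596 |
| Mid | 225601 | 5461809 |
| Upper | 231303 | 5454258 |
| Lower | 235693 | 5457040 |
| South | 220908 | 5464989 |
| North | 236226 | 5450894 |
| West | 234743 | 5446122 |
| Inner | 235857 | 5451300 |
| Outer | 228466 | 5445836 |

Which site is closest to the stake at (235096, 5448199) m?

West

Squared distances to each site:
East: 41051618.000; Mid: 275387125.000; Upper: 51098330.000; Lower: 78519690.000; South: 483203444.000; North: 8539925.000; West: 4438538.000; Inner: 10195322.000; Outer: 49540669.000.
Minimum at West.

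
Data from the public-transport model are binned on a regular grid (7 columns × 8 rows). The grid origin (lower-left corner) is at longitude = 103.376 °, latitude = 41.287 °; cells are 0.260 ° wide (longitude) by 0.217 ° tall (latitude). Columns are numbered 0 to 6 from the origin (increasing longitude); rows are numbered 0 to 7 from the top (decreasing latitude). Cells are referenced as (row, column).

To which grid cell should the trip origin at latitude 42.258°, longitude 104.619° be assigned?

(3, 4)

Column index: ⌊(104.619 − 103.376) / 0.260⌋ = ⌊4.781⌋ = 4
Row offset from origin: ⌊(42.258 − 41.287) / 0.217⌋ = ⌊4.475⌋ = 4 → row 3 (counted from top)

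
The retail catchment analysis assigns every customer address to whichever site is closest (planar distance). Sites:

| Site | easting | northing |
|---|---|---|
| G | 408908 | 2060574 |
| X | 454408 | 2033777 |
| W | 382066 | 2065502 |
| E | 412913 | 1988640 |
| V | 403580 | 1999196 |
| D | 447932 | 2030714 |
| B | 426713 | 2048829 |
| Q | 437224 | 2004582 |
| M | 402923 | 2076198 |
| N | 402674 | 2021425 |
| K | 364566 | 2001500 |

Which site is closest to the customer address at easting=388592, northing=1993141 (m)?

Squared distances to each site:
G: 4959949345.000; X: 5983030352.000; W: 5278702997.000; E: 611770042.000; V: 261303169.000; D: 4932965929.000; B: 4554363985.000; Q: 2495967905.000; M: 7103842810.000; N: 998287380.000; K: 647121557.000.
Minimum at V.

V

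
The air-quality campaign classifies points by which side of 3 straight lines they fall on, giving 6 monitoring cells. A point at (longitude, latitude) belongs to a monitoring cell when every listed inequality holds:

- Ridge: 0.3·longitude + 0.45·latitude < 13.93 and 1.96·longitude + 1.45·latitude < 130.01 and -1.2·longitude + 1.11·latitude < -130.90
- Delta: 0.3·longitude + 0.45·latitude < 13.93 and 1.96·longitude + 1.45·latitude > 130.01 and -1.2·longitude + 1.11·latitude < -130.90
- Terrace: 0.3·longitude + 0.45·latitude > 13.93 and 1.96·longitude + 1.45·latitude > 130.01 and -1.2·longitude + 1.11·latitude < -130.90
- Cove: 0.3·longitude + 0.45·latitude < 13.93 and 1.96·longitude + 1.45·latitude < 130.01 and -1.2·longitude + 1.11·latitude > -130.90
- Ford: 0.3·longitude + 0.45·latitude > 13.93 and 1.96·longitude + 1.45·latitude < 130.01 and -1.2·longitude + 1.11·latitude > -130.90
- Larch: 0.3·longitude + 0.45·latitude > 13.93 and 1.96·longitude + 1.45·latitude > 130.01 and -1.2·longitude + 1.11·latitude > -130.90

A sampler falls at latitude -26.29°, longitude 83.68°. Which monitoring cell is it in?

Cove

0.3·83.68 + 0.45·-26.29 = 13.274, which is < 13.93
1.96·83.68 + 1.45·-26.29 = 125.892, which is < 130.01
-1.2·83.68 + 1.11·-26.29 = -129.598, which is > -130.90
This sign pattern matches Cove.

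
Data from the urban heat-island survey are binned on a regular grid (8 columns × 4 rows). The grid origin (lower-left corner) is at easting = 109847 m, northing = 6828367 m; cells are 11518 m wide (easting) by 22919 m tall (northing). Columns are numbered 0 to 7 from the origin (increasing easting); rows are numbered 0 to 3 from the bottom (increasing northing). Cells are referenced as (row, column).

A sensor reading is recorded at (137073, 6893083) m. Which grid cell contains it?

(2, 2)

Column index: ⌊(137073 − 109847) / 11518⌋ = ⌊2.364⌋ = 2
Row offset from origin: ⌊(6893083 − 6828367) / 22919⌋ = ⌊2.824⌋ = 2 → row 2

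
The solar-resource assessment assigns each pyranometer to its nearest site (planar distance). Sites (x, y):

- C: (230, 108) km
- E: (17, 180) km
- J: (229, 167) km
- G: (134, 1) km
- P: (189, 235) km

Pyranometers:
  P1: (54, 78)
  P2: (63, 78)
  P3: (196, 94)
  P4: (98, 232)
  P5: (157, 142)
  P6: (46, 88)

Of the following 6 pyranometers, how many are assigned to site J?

P1 → E
P2 → G
P3 → C
P4 → P
P5 → J
P6 → E
1 of the 6 goes to J.

1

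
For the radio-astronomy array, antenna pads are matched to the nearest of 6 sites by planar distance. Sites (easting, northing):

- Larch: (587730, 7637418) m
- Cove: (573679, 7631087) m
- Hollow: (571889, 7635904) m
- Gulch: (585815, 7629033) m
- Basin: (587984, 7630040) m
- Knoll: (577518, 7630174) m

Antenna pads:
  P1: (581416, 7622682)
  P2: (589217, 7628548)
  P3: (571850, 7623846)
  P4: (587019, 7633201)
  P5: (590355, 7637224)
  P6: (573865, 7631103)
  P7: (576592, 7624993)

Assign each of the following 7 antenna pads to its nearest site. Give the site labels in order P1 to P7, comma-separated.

Gulch, Basin, Cove, Basin, Larch, Cove, Knoll

P1 → Gulch (d²=59686402.00)
P2 → Basin (d²=3746353.00)
P3 → Cove (d²=55777322.00)
P4 → Basin (d²=10923146.00)
P5 → Larch (d²=6928261.00)
P6 → Cove (d²=34852.00)
P7 → Knoll (d²=27700237.00)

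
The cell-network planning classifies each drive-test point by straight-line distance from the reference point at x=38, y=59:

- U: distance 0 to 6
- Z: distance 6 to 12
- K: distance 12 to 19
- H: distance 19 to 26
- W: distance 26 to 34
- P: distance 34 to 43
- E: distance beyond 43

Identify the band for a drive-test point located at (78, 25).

E

Distance = √((78−38)² + (25−59)²) = √(1600.000 + 1156.000) = 52.498.
43 ≤ 52.498 < ∞ → E.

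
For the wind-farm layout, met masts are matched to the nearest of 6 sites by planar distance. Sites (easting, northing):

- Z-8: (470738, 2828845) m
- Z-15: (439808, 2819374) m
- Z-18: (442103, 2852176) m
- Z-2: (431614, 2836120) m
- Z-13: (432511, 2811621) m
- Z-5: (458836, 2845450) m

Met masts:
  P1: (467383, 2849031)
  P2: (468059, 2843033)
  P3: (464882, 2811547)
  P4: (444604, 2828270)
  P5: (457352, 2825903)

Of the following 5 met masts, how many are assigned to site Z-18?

0

P1 → Z-5
P2 → Z-5
P3 → Z-8
P4 → Z-15
P5 → Z-8
0 of the 5 go to Z-18.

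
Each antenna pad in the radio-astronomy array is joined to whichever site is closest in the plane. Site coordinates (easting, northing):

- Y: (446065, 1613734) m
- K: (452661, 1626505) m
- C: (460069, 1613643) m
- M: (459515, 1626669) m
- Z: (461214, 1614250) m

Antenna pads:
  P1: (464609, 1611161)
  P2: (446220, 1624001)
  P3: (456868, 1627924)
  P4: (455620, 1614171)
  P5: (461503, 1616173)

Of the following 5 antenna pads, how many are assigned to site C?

P1 → Z
P2 → K
P3 → M
P4 → C
P5 → Z
1 of the 5 goes to C.

1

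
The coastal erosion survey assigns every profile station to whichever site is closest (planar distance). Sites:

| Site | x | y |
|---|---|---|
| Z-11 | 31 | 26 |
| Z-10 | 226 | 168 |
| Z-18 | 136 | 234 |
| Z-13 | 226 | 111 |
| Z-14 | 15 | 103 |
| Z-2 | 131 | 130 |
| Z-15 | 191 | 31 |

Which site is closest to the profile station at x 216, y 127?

Z-13

Squared distances to each site:
Z-11: 44426.000; Z-10: 1781.000; Z-18: 17849.000; Z-13: 356.000; Z-14: 40977.000; Z-2: 7234.000; Z-15: 9841.000.
Minimum at Z-13.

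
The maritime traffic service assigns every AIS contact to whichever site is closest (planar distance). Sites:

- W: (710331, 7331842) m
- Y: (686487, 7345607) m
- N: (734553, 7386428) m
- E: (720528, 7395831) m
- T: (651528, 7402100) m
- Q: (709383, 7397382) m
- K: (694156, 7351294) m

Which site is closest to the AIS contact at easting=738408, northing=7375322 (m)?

N

Squared distances to each site:
W: 2678828329.000; Y: 3578771466.000; N: 138204261.000; E: 740313481.000; T: 8265195684.000; Q: 1329094225.000; K: 2535584288.000.
Minimum at N.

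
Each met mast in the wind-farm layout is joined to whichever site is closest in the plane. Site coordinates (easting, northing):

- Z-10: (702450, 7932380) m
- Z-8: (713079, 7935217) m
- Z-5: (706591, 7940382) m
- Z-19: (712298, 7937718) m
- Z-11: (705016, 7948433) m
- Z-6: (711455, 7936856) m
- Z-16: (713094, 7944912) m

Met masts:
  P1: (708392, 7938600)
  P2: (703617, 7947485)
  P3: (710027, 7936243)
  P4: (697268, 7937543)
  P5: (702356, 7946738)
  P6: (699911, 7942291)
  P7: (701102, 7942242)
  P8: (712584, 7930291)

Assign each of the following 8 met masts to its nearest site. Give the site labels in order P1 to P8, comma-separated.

Z-5, Z-11, Z-6, Z-10, Z-11, Z-5, Z-5, Z-8

P1 → Z-5 (d²=6419125.00)
P2 → Z-11 (d²=2855905.00)
P3 → Z-6 (d²=2414953.00)
P4 → Z-10 (d²=53509693.00)
P5 → Z-11 (d²=9948625.00)
P6 → Z-5 (d²=48266681.00)
P7 → Z-5 (d²=33588721.00)
P8 → Z-8 (d²=24510501.00)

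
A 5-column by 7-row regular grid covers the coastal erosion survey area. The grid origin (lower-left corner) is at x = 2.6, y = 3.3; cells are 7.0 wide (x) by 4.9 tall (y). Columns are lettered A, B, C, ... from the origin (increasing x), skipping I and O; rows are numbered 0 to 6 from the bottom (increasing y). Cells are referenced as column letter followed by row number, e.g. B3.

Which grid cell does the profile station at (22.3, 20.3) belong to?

Column index: ⌊(22.3 − 2.6) / 7.0⌋ = ⌊2.814⌋ = 2 → column C
Row offset from origin: ⌊(20.3 − 3.3) / 4.9⌋ = ⌊3.469⌋ = 3 → row 3

C3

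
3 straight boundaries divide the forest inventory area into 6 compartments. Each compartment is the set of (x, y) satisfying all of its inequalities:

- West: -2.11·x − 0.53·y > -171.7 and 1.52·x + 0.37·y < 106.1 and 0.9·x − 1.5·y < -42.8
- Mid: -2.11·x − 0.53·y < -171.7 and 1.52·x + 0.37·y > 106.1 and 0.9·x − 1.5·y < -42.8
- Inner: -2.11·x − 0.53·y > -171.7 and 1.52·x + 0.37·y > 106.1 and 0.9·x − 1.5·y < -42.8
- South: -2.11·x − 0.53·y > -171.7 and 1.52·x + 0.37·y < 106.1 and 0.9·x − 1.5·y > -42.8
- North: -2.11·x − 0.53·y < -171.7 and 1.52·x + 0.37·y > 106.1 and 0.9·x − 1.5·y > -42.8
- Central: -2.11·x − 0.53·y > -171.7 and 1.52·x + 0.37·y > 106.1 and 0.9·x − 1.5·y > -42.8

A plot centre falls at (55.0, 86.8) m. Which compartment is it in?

-2.11·55.0 − 0.53·86.8 = -162.054, which is > -171.7
1.52·55.0 + 0.37·86.8 = 115.716, which is > 106.1
0.9·55.0 − 1.5·86.8 = -80.700, which is < -42.8
This sign pattern matches Inner.

Inner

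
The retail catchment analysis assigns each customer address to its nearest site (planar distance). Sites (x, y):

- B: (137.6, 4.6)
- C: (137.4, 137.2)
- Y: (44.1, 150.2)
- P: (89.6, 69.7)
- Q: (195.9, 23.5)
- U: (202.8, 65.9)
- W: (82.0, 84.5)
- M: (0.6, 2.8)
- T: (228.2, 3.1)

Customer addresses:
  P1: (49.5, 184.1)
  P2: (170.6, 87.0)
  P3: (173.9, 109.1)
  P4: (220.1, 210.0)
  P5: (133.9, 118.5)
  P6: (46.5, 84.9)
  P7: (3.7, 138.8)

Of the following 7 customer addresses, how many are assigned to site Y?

2

P1 → Y
P2 → U
P3 → C
P4 → C
P5 → C
P6 → W
P7 → Y
2 of the 7 go to Y.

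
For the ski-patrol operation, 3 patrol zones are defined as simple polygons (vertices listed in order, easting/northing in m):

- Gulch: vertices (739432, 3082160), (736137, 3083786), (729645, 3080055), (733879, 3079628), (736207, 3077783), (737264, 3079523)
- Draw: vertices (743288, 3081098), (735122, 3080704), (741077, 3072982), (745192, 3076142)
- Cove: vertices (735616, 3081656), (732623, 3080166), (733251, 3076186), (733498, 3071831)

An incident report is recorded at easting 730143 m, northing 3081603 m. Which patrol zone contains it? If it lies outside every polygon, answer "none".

none

Cast a ray rightward from (730143, 3081603). For each polygon, the edges (by vertex number in listed order) whose endpoints lie on opposite sides of northing = 3081603, where each meets that height, and whether that is right or left of the point:
Gulch: 2–3 at easting≈732338.5 (right), 6–1 at easting≈738974.1 (right) → 2 crossings.
Draw: no edge straddles that height → 0 crossings.
Cove: 1–2 at easting≈735509.5 (right), 4–1 at easting≈735604.6 (right) → 2 crossings.
All counts are even, so the point lies outside every listed polygon.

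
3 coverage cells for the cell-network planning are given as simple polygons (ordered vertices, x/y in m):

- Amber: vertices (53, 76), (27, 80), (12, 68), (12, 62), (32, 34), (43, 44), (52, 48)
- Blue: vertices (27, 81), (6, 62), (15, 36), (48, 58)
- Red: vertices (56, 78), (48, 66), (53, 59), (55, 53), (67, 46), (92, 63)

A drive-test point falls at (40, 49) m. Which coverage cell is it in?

Amber

Cast a ray rightward from (40, 49). For each polygon, the edges (by vertex number in listed order) whose endpoints lie on opposite sides of y = 49, where each meets that height, and whether that is right or left of the point:
Amber: 4–5 at x≈21.3 (left), 7–1 at x≈52.0 (right) → 1 crossing.
Blue: 2–3 at x≈10.5 (left), 3–4 at x≈34.5 (left) → 0 crossings.
Red: 4–5 at x≈61.9 (right), 5–6 at x≈71.4 (right) → 2 crossings.
Only Amber has an odd count, so the point is inside Amber.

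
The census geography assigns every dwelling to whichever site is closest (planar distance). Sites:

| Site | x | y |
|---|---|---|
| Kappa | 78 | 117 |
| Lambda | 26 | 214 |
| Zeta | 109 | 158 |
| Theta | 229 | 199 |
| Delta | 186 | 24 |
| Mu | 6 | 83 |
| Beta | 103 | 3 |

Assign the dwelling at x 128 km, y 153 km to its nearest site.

Squared distances to each site:
Kappa: 3796.000; Lambda: 14125.000; Zeta: 386.000; Theta: 12317.000; Delta: 20005.000; Mu: 19784.000; Beta: 23125.000.
Minimum at Zeta.

Zeta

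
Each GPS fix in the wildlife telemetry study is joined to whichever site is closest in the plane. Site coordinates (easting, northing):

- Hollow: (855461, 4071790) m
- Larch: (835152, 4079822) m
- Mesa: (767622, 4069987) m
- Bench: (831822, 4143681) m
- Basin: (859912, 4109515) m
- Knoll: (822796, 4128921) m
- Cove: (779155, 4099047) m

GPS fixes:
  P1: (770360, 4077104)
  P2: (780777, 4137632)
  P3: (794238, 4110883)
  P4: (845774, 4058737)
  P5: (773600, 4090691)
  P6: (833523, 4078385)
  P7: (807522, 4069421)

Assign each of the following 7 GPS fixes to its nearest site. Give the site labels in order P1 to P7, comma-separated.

Mesa, Cove, Cove, Hollow, Cove, Larch, Larch

P1 → Mesa (d²=58148333.00)
P2 → Cove (d²=1491433109.00)
P3 → Cove (d²=367587785.00)
P4 → Hollow (d²=264218778.00)
P5 → Cove (d²=100680761.00)
P6 → Larch (d²=4718610.00)
P7 → Larch (d²=871597701.00)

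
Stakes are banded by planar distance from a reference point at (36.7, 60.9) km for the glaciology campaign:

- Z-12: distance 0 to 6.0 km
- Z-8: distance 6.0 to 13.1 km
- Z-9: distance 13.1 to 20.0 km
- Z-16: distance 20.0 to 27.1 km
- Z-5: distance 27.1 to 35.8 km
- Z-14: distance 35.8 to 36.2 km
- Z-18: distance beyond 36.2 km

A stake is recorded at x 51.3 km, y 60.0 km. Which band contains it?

Z-9

Distance = √((51.3−36.7)² + (60.0−60.9)²) = √(213.160 + 0.810) = 14.628 km.
13.1 ≤ 14.628 < 20.0 → Z-9.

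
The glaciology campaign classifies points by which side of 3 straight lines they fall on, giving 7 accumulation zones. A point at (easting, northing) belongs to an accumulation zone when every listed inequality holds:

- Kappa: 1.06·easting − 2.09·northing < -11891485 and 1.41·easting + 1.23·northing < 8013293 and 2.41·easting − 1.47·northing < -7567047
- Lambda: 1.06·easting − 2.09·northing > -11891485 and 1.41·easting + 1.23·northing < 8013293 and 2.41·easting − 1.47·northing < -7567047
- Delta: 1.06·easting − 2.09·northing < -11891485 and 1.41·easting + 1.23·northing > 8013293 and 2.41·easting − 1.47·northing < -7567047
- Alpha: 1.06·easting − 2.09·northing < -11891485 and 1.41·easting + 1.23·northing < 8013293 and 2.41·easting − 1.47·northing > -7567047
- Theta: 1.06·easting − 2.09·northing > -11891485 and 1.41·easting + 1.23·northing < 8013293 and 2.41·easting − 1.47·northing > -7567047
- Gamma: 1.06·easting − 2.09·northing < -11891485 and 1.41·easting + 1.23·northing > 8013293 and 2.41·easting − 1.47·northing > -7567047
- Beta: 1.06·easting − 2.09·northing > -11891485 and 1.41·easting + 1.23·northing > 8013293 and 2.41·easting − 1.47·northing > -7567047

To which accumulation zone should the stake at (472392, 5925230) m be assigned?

1.06·472392 − 2.09·5925230 = -11882995.180, which is > -11891485
1.41·472392 + 1.23·5925230 = 7954105.620, which is < 8013293
2.41·472392 − 1.47·5925230 = -7571623.380, which is < -7567047
This sign pattern matches Lambda.

Lambda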